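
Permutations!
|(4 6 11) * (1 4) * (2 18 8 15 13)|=|(1 4 6 11)(2 18 8 15 13)|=20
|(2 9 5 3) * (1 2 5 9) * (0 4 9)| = |(0 4 9)(1 2)(3 5)| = 6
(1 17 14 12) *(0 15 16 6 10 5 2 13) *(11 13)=(0 15 16 6 10 5 2 11 13)(1 17 14 12)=[15, 17, 11, 3, 4, 2, 10, 7, 8, 9, 5, 13, 1, 0, 12, 16, 6, 14]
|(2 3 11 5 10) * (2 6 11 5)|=6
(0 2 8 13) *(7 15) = (0 2 8 13)(7 15) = [2, 1, 8, 3, 4, 5, 6, 15, 13, 9, 10, 11, 12, 0, 14, 7]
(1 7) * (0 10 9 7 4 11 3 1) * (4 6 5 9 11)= [10, 6, 2, 1, 4, 9, 5, 0, 8, 7, 11, 3]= (0 10 11 3 1 6 5 9 7)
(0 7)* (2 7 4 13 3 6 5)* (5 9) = (0 4 13 3 6 9 5 2 7) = [4, 1, 7, 6, 13, 2, 9, 0, 8, 5, 10, 11, 12, 3]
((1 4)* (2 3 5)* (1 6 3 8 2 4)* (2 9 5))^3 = ((2 8 9 5 4 6 3))^3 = (2 5 3 9 6 8 4)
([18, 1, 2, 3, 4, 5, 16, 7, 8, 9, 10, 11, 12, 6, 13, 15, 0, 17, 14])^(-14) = (0 6 14)(13 18 16)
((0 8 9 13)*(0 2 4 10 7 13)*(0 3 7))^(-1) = (0 10 4 2 13 7 3 9 8)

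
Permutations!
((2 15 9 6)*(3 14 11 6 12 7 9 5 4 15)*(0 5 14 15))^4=(0 5 4)(2 11 15)(3 6 14)(7 9 12)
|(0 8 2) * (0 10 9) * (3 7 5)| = |(0 8 2 10 9)(3 7 5)| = 15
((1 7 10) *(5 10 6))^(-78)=((1 7 6 5 10))^(-78)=(1 6 10 7 5)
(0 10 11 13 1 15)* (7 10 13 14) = (0 13 1 15)(7 10 11 14) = [13, 15, 2, 3, 4, 5, 6, 10, 8, 9, 11, 14, 12, 1, 7, 0]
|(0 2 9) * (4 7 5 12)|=12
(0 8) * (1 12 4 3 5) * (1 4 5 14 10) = (0 8)(1 12 5 4 3 14 10) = [8, 12, 2, 14, 3, 4, 6, 7, 0, 9, 1, 11, 5, 13, 10]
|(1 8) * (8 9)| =3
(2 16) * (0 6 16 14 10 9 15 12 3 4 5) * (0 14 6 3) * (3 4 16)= [4, 1, 6, 16, 5, 14, 3, 7, 8, 15, 9, 11, 0, 13, 10, 12, 2]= (0 4 5 14 10 9 15 12)(2 6 3 16)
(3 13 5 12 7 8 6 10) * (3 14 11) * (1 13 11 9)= [0, 13, 2, 11, 4, 12, 10, 8, 6, 1, 14, 3, 7, 5, 9]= (1 13 5 12 7 8 6 10 14 9)(3 11)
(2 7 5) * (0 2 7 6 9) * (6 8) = (0 2 8 6 9)(5 7) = [2, 1, 8, 3, 4, 7, 9, 5, 6, 0]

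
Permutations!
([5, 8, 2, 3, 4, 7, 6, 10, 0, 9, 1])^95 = [8, 10, 2, 3, 4, 0, 6, 5, 1, 9, 7]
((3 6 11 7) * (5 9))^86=(3 11)(6 7)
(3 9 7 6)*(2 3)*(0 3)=(0 3 9 7 6 2)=[3, 1, 0, 9, 4, 5, 2, 6, 8, 7]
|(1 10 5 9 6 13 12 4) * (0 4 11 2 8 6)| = |(0 4 1 10 5 9)(2 8 6 13 12 11)| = 6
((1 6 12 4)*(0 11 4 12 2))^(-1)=((12)(0 11 4 1 6 2))^(-1)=(12)(0 2 6 1 4 11)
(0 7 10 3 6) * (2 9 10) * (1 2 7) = (0 1 2 9 10 3 6) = [1, 2, 9, 6, 4, 5, 0, 7, 8, 10, 3]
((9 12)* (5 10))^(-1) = (5 10)(9 12) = ((5 10)(9 12))^(-1)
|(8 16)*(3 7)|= 2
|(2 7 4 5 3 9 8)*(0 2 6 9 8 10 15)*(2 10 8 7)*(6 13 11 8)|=|(0 10 15)(3 7 4 5)(6 9)(8 13 11)|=12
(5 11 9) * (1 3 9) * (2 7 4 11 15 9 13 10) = (1 3 13 10 2 7 4 11)(5 15 9) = [0, 3, 7, 13, 11, 15, 6, 4, 8, 5, 2, 1, 12, 10, 14, 9]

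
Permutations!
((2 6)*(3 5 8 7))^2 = (3 8)(5 7)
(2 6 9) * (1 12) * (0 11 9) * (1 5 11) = (0 1 12 5 11 9 2 6) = [1, 12, 6, 3, 4, 11, 0, 7, 8, 2, 10, 9, 5]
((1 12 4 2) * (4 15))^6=(1 12 15 4 2)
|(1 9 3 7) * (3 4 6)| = |(1 9 4 6 3 7)| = 6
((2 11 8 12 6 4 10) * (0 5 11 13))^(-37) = (0 8 4 13 11 6 2 5 12 10)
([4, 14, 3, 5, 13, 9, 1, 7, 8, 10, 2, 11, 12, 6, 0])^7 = (0 4 13 6 1 14)(2 5 10 3 9)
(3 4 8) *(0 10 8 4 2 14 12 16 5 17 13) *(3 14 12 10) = (0 3 2 12 16 5 17 13)(8 14 10) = [3, 1, 12, 2, 4, 17, 6, 7, 14, 9, 8, 11, 16, 0, 10, 15, 5, 13]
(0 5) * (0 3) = [5, 1, 2, 0, 4, 3] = (0 5 3)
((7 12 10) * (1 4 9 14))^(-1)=(1 14 9 4)(7 10 12)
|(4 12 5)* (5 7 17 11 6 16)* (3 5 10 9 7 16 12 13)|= 8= |(3 5 4 13)(6 12 16 10 9 7 17 11)|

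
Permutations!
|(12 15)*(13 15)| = 3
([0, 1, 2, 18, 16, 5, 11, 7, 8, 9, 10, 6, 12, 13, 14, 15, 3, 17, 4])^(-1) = [0, 1, 2, 16, 18, 5, 11, 7, 8, 9, 10, 6, 12, 13, 14, 15, 4, 17, 3]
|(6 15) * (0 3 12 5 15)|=6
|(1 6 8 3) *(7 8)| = |(1 6 7 8 3)| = 5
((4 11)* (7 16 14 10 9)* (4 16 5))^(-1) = ((4 11 16 14 10 9 7 5))^(-1) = (4 5 7 9 10 14 16 11)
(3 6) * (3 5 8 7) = (3 6 5 8 7) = [0, 1, 2, 6, 4, 8, 5, 3, 7]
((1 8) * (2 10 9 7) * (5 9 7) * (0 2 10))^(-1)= (0 2)(1 8)(5 9)(7 10)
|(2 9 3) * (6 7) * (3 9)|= 2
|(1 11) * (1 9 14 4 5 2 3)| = 8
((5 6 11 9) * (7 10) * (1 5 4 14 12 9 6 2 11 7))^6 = (1 10 7 6 11 2 5)(4 12)(9 14)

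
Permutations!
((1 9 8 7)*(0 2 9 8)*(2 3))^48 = ((0 3 2 9)(1 8 7))^48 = (9)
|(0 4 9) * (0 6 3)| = 5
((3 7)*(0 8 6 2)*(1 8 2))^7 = ((0 2)(1 8 6)(3 7))^7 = (0 2)(1 8 6)(3 7)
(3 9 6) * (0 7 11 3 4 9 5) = (0 7 11 3 5)(4 9 6) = [7, 1, 2, 5, 9, 0, 4, 11, 8, 6, 10, 3]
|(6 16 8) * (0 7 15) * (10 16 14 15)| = |(0 7 10 16 8 6 14 15)| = 8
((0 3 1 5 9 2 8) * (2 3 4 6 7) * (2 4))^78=(1 9)(3 5)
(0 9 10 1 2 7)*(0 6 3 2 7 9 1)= [1, 7, 9, 2, 4, 5, 3, 6, 8, 10, 0]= (0 1 7 6 3 2 9 10)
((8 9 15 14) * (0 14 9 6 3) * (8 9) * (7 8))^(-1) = (0 3 6 8 7 15 9 14)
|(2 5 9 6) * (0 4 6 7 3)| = |(0 4 6 2 5 9 7 3)| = 8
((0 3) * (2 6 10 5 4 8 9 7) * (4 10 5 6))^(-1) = ((0 3)(2 4 8 9 7)(5 10 6))^(-1) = (0 3)(2 7 9 8 4)(5 6 10)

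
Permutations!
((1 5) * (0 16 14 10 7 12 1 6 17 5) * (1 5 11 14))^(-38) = (0 16 1)(5 17 14 7)(6 11 10 12)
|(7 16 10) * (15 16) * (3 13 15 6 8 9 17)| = 10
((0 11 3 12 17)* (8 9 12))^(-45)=((0 11 3 8 9 12 17))^(-45)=(0 9 11 12 3 17 8)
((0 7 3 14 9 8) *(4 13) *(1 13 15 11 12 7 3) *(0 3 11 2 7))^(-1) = ((0 11 12)(1 13 4 15 2 7)(3 14 9 8))^(-1) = (0 12 11)(1 7 2 15 4 13)(3 8 9 14)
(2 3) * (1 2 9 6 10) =(1 2 3 9 6 10) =[0, 2, 3, 9, 4, 5, 10, 7, 8, 6, 1]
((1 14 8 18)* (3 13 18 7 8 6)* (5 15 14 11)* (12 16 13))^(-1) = (1 18 13 16 12 3 6 14 15 5 11)(7 8)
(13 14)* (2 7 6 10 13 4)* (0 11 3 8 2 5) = (0 11 3 8 2 7 6 10 13 14 4 5) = [11, 1, 7, 8, 5, 0, 10, 6, 2, 9, 13, 3, 12, 14, 4]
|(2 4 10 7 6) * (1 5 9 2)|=8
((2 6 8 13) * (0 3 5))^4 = ((0 3 5)(2 6 8 13))^4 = (13)(0 3 5)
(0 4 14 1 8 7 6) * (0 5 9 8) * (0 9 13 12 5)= (0 4 14 1 9 8 7 6)(5 13 12)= [4, 9, 2, 3, 14, 13, 0, 6, 7, 8, 10, 11, 5, 12, 1]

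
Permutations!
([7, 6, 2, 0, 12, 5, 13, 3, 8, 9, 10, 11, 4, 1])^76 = (0 7 3)(1 6 13)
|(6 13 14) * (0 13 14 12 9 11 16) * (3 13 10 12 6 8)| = 30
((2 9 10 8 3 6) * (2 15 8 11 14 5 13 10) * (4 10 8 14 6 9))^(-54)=((2 4 10 11 6 15 14 5 13 8 3 9))^(-54)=(2 14)(3 6)(4 5)(8 11)(9 15)(10 13)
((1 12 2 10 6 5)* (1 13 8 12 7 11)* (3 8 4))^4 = (1 7 11)(2 13 12 5 8 6 3 10 4)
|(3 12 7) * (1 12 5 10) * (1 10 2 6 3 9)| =|(1 12 7 9)(2 6 3 5)| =4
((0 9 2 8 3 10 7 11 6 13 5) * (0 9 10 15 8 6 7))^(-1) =(0 10)(2 9 5 13 6)(3 8 15)(7 11)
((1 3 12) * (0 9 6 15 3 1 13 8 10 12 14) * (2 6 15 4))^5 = (15)(2 4 6)(8 10 12 13)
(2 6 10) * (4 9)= (2 6 10)(4 9)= [0, 1, 6, 3, 9, 5, 10, 7, 8, 4, 2]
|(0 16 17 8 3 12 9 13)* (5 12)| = |(0 16 17 8 3 5 12 9 13)| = 9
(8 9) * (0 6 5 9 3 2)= (0 6 5 9 8 3 2)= [6, 1, 0, 2, 4, 9, 5, 7, 3, 8]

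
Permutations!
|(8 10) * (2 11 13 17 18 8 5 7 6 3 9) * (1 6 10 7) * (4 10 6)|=|(1 4 10 5)(2 11 13 17 18 8 7 6 3 9)|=20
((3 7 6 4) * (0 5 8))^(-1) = (0 8 5)(3 4 6 7)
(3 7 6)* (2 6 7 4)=[0, 1, 6, 4, 2, 5, 3, 7]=(7)(2 6 3 4)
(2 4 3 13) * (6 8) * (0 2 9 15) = (0 2 4 3 13 9 15)(6 8) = [2, 1, 4, 13, 3, 5, 8, 7, 6, 15, 10, 11, 12, 9, 14, 0]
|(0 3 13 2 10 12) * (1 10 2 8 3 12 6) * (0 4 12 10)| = 12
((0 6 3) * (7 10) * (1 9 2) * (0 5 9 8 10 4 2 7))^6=(0 4 6 2 3 1 5 8 9 10 7)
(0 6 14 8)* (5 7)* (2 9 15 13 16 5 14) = (0 6 2 9 15 13 16 5 7 14 8) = [6, 1, 9, 3, 4, 7, 2, 14, 0, 15, 10, 11, 12, 16, 8, 13, 5]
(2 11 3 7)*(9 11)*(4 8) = (2 9 11 3 7)(4 8) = [0, 1, 9, 7, 8, 5, 6, 2, 4, 11, 10, 3]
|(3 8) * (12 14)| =2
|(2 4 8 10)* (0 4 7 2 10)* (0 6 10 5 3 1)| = 8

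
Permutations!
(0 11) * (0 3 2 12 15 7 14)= (0 11 3 2 12 15 7 14)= [11, 1, 12, 2, 4, 5, 6, 14, 8, 9, 10, 3, 15, 13, 0, 7]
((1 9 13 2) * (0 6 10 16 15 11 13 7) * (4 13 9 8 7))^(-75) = ((0 6 10 16 15 11 9 4 13 2 1 8 7))^(-75) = (0 16 9 2 7 10 11 13 8 6 15 4 1)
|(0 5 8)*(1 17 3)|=3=|(0 5 8)(1 17 3)|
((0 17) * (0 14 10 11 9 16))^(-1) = (0 16 9 11 10 14 17)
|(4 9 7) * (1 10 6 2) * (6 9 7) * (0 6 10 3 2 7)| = 12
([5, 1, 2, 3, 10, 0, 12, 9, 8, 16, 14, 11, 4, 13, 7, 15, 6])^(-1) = (0 5)(4 12 6 16 9 7 14 10)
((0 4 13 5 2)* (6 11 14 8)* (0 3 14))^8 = ((0 4 13 5 2 3 14 8 6 11))^8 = (0 6 14 2 13)(3 5 4 11 8)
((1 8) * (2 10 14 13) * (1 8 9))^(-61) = ((1 9)(2 10 14 13))^(-61) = (1 9)(2 13 14 10)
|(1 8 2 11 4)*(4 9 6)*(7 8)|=8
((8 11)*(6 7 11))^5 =((6 7 11 8))^5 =(6 7 11 8)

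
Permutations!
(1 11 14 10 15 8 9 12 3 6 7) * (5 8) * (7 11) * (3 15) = (1 7)(3 6 11 14 10)(5 8 9 12 15) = [0, 7, 2, 6, 4, 8, 11, 1, 9, 12, 3, 14, 15, 13, 10, 5]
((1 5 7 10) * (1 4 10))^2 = (10)(1 7 5)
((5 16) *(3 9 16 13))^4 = ((3 9 16 5 13))^4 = (3 13 5 16 9)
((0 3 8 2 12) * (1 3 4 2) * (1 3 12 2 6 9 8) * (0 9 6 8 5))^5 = (0 12 8 5 1 4 9 3)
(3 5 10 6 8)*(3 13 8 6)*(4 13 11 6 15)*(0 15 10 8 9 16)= (0 15 4 13 9 16)(3 5 8 11 6 10)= [15, 1, 2, 5, 13, 8, 10, 7, 11, 16, 3, 6, 12, 9, 14, 4, 0]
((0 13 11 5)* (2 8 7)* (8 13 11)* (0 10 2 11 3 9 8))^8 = (0 2 5 7 9)(3 13 10 11 8)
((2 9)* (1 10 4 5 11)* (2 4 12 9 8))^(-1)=((1 10 12 9 4 5 11)(2 8))^(-1)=(1 11 5 4 9 12 10)(2 8)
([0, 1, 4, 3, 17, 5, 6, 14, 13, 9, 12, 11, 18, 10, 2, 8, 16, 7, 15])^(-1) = (2 14 7 17 4)(8 15 18 12 10 13)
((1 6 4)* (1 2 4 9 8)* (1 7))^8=((1 6 9 8 7)(2 4))^8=(1 8 6 7 9)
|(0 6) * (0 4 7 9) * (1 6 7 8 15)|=15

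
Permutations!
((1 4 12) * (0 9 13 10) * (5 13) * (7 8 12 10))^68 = (0 4 12 7 5)(1 8 13 9 10)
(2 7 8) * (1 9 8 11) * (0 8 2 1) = [8, 9, 7, 3, 4, 5, 6, 11, 1, 2, 10, 0] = (0 8 1 9 2 7 11)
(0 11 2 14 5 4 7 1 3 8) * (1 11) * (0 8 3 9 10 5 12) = (0 1 9 10 5 4 7 11 2 14 12) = [1, 9, 14, 3, 7, 4, 6, 11, 8, 10, 5, 2, 0, 13, 12]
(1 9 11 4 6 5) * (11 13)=(1 9 13 11 4 6 5)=[0, 9, 2, 3, 6, 1, 5, 7, 8, 13, 10, 4, 12, 11]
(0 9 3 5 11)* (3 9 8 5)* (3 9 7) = [8, 1, 2, 9, 4, 11, 6, 3, 5, 7, 10, 0] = (0 8 5 11)(3 9 7)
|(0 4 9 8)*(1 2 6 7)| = 4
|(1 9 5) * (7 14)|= 6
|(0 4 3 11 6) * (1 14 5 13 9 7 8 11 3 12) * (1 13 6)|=12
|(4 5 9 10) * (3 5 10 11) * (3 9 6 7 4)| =|(3 5 6 7 4 10)(9 11)| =6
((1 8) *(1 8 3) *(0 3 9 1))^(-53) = (0 3)(1 9)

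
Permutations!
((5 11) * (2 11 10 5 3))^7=(2 11 3)(5 10)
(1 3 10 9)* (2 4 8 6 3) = [0, 2, 4, 10, 8, 5, 3, 7, 6, 1, 9] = (1 2 4 8 6 3 10 9)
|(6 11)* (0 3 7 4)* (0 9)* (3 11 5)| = |(0 11 6 5 3 7 4 9)| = 8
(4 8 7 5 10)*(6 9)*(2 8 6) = [0, 1, 8, 3, 6, 10, 9, 5, 7, 2, 4] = (2 8 7 5 10 4 6 9)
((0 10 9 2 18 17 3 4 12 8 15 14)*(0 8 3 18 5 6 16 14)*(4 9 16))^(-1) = (0 15 8 14 16 10)(2 9 3 12 4 6 5)(17 18)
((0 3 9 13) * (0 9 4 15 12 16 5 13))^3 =((0 3 4 15 12 16 5 13 9))^3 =(0 15 5)(3 12 13)(4 16 9)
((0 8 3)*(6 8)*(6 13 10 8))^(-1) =(0 3 8 10 13)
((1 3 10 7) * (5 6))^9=((1 3 10 7)(5 6))^9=(1 3 10 7)(5 6)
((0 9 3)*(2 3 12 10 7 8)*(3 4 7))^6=((0 9 12 10 3)(2 4 7 8))^6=(0 9 12 10 3)(2 7)(4 8)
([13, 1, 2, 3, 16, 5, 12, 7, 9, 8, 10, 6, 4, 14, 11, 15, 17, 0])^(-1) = [17, 1, 2, 3, 12, 5, 11, 7, 9, 8, 10, 14, 6, 0, 13, 15, 4, 16]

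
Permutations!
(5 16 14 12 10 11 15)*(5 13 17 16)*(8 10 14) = (8 10 11 15 13 17 16)(12 14) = [0, 1, 2, 3, 4, 5, 6, 7, 10, 9, 11, 15, 14, 17, 12, 13, 8, 16]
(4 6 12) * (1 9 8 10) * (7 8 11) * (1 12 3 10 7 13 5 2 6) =(1 9 11 13 5 2 6 3 10 12 4)(7 8) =[0, 9, 6, 10, 1, 2, 3, 8, 7, 11, 12, 13, 4, 5]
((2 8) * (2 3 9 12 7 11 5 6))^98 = (2 6 5 11 7 12 9 3 8)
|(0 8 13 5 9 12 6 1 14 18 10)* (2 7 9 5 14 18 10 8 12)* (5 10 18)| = |(0 12 6 1 5 10)(2 7 9)(8 13 14 18)| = 12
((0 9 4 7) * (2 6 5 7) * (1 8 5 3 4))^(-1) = (0 7 5 8 1 9)(2 4 3 6) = ((0 9 1 8 5 7)(2 6 3 4))^(-1)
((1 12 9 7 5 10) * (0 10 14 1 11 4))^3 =(0 4 11 10)(1 7)(5 12)(9 14)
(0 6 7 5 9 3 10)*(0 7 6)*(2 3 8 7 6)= [0, 1, 3, 10, 4, 9, 2, 5, 7, 8, 6]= (2 3 10 6)(5 9 8 7)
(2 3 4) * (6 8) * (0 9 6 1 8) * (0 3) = (0 9 6 3 4 2)(1 8) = [9, 8, 0, 4, 2, 5, 3, 7, 1, 6]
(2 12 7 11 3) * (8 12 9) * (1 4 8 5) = (1 4 8 12 7 11 3 2 9 5) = [0, 4, 9, 2, 8, 1, 6, 11, 12, 5, 10, 3, 7]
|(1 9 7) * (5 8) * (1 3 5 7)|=|(1 9)(3 5 8 7)|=4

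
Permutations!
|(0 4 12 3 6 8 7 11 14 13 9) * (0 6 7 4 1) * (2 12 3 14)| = 22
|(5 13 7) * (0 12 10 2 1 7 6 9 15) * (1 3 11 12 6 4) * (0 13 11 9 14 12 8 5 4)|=|(0 6 14 12 10 2 3 9 15 13)(1 7 4)(5 11 8)|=30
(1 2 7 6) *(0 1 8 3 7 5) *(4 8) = (0 1 2 5)(3 7 6 4 8) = [1, 2, 5, 7, 8, 0, 4, 6, 3]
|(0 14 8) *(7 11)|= 6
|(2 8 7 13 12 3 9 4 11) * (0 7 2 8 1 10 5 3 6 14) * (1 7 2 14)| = |(0 2 7 13 12 6 1 10 5 3 9 4 11 8 14)| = 15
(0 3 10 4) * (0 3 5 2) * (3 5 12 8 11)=(0 12 8 11 3 10 4 5 2)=[12, 1, 0, 10, 5, 2, 6, 7, 11, 9, 4, 3, 8]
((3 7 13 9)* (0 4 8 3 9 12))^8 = (0 4 8 3 7 13 12)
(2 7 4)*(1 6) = (1 6)(2 7 4) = [0, 6, 7, 3, 2, 5, 1, 4]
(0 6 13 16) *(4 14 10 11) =(0 6 13 16)(4 14 10 11) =[6, 1, 2, 3, 14, 5, 13, 7, 8, 9, 11, 4, 12, 16, 10, 15, 0]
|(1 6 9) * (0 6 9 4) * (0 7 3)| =10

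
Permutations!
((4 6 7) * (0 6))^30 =((0 6 7 4))^30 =(0 7)(4 6)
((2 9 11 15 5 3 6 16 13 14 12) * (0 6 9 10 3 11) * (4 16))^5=(0 14 9 13 3 16 10 4 2 6 12)(5 15 11)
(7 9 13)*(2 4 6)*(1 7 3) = (1 7 9 13 3)(2 4 6) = [0, 7, 4, 1, 6, 5, 2, 9, 8, 13, 10, 11, 12, 3]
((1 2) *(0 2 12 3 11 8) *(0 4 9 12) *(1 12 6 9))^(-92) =(0 11)(1 3)(2 8)(4 12)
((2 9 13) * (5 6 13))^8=(2 6 9 13 5)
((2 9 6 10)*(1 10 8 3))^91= ((1 10 2 9 6 8 3))^91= (10)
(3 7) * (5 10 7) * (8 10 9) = [0, 1, 2, 5, 4, 9, 6, 3, 10, 8, 7] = (3 5 9 8 10 7)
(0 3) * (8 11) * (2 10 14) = (0 3)(2 10 14)(8 11) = [3, 1, 10, 0, 4, 5, 6, 7, 11, 9, 14, 8, 12, 13, 2]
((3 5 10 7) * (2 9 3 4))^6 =(2 4 7 10 5 3 9)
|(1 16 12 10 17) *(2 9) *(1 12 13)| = 6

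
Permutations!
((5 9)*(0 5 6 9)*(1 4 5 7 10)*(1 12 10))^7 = (0 1 5 7 4)(6 9)(10 12)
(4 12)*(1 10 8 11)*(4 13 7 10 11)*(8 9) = (1 11)(4 12 13 7 10 9 8) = [0, 11, 2, 3, 12, 5, 6, 10, 4, 8, 9, 1, 13, 7]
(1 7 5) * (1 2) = (1 7 5 2) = [0, 7, 1, 3, 4, 2, 6, 5]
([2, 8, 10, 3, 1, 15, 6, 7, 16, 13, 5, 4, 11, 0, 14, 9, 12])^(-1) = [13, 4, 0, 3, 11, 10, 6, 7, 1, 15, 2, 12, 16, 9, 14, 5, 8]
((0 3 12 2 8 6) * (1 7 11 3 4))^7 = (0 2 11 4 8 3 1 6 12 7)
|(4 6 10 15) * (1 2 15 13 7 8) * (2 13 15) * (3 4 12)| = 12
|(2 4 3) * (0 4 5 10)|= |(0 4 3 2 5 10)|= 6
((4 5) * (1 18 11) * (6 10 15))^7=(1 18 11)(4 5)(6 10 15)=((1 18 11)(4 5)(6 10 15))^7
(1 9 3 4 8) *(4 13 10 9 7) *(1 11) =(1 7 4 8 11)(3 13 10 9) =[0, 7, 2, 13, 8, 5, 6, 4, 11, 3, 9, 1, 12, 10]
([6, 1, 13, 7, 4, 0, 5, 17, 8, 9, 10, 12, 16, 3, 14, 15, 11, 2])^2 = [5, 1, 3, 17, 4, 6, 0, 2, 8, 9, 10, 16, 11, 7, 14, 15, 12, 13]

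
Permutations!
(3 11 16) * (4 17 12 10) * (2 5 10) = (2 5 10 4 17 12)(3 11 16) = [0, 1, 5, 11, 17, 10, 6, 7, 8, 9, 4, 16, 2, 13, 14, 15, 3, 12]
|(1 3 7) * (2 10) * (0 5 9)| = |(0 5 9)(1 3 7)(2 10)| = 6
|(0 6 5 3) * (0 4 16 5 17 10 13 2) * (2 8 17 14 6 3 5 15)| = |(0 3 4 16 15 2)(6 14)(8 17 10 13)| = 12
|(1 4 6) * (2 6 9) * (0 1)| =6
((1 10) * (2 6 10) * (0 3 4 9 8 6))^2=((0 3 4 9 8 6 10 1 2))^2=(0 4 8 10 2 3 9 6 1)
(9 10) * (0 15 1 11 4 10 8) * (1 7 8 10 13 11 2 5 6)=[15, 2, 5, 3, 13, 6, 1, 8, 0, 10, 9, 4, 12, 11, 14, 7]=(0 15 7 8)(1 2 5 6)(4 13 11)(9 10)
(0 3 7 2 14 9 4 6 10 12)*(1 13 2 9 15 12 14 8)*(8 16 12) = (0 3 7 9 4 6 10 14 15 8 1 13 2 16 12) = [3, 13, 16, 7, 6, 5, 10, 9, 1, 4, 14, 11, 0, 2, 15, 8, 12]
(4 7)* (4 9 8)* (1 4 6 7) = [0, 4, 2, 3, 1, 5, 7, 9, 6, 8] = (1 4)(6 7 9 8)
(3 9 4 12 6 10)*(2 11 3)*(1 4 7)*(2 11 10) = (1 4 12 6 2 10 11 3 9 7) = [0, 4, 10, 9, 12, 5, 2, 1, 8, 7, 11, 3, 6]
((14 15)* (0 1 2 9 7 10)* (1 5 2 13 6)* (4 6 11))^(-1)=(0 10 7 9 2 5)(1 6 4 11 13)(14 15)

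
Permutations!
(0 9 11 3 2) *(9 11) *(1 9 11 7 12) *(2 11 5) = [7, 9, 0, 11, 4, 2, 6, 12, 8, 5, 10, 3, 1] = (0 7 12 1 9 5 2)(3 11)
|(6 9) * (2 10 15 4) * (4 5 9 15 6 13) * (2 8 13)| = |(2 10 6 15 5 9)(4 8 13)| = 6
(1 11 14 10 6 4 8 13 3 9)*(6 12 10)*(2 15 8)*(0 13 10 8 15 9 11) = [13, 0, 9, 11, 2, 5, 4, 7, 10, 1, 12, 14, 8, 3, 6, 15] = (15)(0 13 3 11 14 6 4 2 9 1)(8 10 12)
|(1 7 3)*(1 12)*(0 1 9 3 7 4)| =|(0 1 4)(3 12 9)| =3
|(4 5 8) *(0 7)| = 6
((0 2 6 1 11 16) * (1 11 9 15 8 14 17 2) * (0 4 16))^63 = (0 15 17 11 9 14 6 1 8 2)(4 16)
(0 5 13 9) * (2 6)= (0 5 13 9)(2 6)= [5, 1, 6, 3, 4, 13, 2, 7, 8, 0, 10, 11, 12, 9]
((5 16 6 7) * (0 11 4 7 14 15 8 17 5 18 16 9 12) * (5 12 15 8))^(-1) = ((0 11 4 7 18 16 6 14 8 17 12)(5 9 15))^(-1) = (0 12 17 8 14 6 16 18 7 4 11)(5 15 9)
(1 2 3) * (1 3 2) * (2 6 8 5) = (2 6 8 5) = [0, 1, 6, 3, 4, 2, 8, 7, 5]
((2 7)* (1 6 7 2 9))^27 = ((1 6 7 9))^27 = (1 9 7 6)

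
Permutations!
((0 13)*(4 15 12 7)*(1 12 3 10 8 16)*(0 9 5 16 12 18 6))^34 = (0 9 16 18)(1 6 13 5)(3 15 4 7 12 8 10)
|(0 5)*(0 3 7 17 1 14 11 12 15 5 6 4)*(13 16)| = 18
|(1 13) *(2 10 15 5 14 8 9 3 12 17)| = |(1 13)(2 10 15 5 14 8 9 3 12 17)| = 10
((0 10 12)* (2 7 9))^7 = ((0 10 12)(2 7 9))^7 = (0 10 12)(2 7 9)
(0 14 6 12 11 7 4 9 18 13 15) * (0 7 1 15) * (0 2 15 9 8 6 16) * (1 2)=(0 14 16)(1 9 18 13)(2 15 7 4 8 6 12 11)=[14, 9, 15, 3, 8, 5, 12, 4, 6, 18, 10, 2, 11, 1, 16, 7, 0, 17, 13]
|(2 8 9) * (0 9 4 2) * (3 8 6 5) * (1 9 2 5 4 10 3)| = |(0 2 6 4 5 1 9)(3 8 10)| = 21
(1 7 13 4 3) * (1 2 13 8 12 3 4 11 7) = (2 13 11 7 8 12 3) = [0, 1, 13, 2, 4, 5, 6, 8, 12, 9, 10, 7, 3, 11]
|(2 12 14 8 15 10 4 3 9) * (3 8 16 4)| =10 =|(2 12 14 16 4 8 15 10 3 9)|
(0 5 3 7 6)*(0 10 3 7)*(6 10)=(0 5 7 10 3)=[5, 1, 2, 0, 4, 7, 6, 10, 8, 9, 3]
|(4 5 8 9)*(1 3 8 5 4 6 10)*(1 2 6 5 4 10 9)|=|(1 3 8)(2 6 9 5 4 10)|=6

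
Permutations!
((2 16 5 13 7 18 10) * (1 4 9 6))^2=((1 4 9 6)(2 16 5 13 7 18 10))^2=(1 9)(2 5 7 10 16 13 18)(4 6)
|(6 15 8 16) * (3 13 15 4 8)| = 12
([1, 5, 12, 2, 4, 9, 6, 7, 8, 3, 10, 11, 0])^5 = [2, 12, 9, 5, 4, 0, 6, 7, 8, 1, 10, 11, 3]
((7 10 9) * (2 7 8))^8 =((2 7 10 9 8))^8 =(2 9 7 8 10)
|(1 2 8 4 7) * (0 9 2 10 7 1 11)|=9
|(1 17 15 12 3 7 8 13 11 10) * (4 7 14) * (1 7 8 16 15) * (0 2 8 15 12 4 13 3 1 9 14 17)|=14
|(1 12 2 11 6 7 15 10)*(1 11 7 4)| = |(1 12 2 7 15 10 11 6 4)| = 9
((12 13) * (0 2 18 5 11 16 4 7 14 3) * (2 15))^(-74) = (0 18 16 14 15 5 4 3 2 11 7)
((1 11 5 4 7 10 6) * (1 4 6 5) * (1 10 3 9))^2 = (1 10 6 7 9 11 5 4 3) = ((1 11 10 5 6 4 7 3 9))^2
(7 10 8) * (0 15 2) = (0 15 2)(7 10 8) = [15, 1, 0, 3, 4, 5, 6, 10, 7, 9, 8, 11, 12, 13, 14, 2]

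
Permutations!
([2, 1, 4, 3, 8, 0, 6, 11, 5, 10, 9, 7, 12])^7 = (12)(0 4 5 2 8)(7 11)(9 10)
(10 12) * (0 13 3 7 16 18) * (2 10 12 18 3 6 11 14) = (0 13 6 11 14 2 10 18)(3 7 16) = [13, 1, 10, 7, 4, 5, 11, 16, 8, 9, 18, 14, 12, 6, 2, 15, 3, 17, 0]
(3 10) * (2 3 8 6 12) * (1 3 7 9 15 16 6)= (1 3 10 8)(2 7 9 15 16 6 12)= [0, 3, 7, 10, 4, 5, 12, 9, 1, 15, 8, 11, 2, 13, 14, 16, 6]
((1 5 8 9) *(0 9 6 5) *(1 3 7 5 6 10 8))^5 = ((0 9 3 7 5 1)(8 10))^5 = (0 1 5 7 3 9)(8 10)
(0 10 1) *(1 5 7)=[10, 0, 2, 3, 4, 7, 6, 1, 8, 9, 5]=(0 10 5 7 1)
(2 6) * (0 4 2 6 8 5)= (0 4 2 8 5)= [4, 1, 8, 3, 2, 0, 6, 7, 5]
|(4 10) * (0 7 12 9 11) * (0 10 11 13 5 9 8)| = |(0 7 12 8)(4 11 10)(5 9 13)| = 12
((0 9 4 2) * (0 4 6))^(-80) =(0 9 6) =((0 9 6)(2 4))^(-80)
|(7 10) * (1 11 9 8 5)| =10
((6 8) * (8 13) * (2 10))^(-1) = ((2 10)(6 13 8))^(-1) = (2 10)(6 8 13)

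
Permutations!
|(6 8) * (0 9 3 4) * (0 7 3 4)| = 10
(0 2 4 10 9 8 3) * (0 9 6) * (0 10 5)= [2, 1, 4, 9, 5, 0, 10, 7, 3, 8, 6]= (0 2 4 5)(3 9 8)(6 10)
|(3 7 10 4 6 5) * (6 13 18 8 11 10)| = 12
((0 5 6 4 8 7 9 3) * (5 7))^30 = ((0 7 9 3)(4 8 5 6))^30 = (0 9)(3 7)(4 5)(6 8)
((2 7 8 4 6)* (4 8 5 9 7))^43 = (2 4 6)(5 9 7)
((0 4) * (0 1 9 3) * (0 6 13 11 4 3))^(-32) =((0 3 6 13 11 4 1 9))^(-32) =(13)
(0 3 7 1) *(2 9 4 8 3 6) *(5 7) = (0 6 2 9 4 8 3 5 7 1) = [6, 0, 9, 5, 8, 7, 2, 1, 3, 4]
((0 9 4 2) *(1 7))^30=((0 9 4 2)(1 7))^30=(0 4)(2 9)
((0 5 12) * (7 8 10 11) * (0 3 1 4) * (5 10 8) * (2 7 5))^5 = (0 3 11 4 12 10 1 5)(2 7)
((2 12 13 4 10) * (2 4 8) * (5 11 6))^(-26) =(2 13)(5 11 6)(8 12)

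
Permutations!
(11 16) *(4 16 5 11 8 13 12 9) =(4 16 8 13 12 9)(5 11) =[0, 1, 2, 3, 16, 11, 6, 7, 13, 4, 10, 5, 9, 12, 14, 15, 8]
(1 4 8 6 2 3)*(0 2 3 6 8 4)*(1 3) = (8)(0 2 6 1) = [2, 0, 6, 3, 4, 5, 1, 7, 8]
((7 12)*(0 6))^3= (0 6)(7 12)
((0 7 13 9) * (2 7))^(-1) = ((0 2 7 13 9))^(-1) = (0 9 13 7 2)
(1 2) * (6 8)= [0, 2, 1, 3, 4, 5, 8, 7, 6]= (1 2)(6 8)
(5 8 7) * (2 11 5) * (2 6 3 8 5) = (2 11)(3 8 7 6) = [0, 1, 11, 8, 4, 5, 3, 6, 7, 9, 10, 2]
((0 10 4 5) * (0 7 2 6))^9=((0 10 4 5 7 2 6))^9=(0 4 7 6 10 5 2)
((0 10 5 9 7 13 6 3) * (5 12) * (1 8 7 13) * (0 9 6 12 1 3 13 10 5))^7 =((0 5 6 13 12)(1 8 7 3 9 10))^7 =(0 6 12 5 13)(1 8 7 3 9 10)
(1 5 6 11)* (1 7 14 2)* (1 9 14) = [0, 5, 9, 3, 4, 6, 11, 1, 8, 14, 10, 7, 12, 13, 2] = (1 5 6 11 7)(2 9 14)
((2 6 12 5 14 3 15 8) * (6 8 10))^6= (3 14 5 12 6 10 15)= ((2 8)(3 15 10 6 12 5 14))^6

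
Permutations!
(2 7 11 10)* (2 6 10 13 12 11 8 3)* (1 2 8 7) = (1 2)(3 8)(6 10)(11 13 12) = [0, 2, 1, 8, 4, 5, 10, 7, 3, 9, 6, 13, 11, 12]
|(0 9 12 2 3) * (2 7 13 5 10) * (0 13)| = |(0 9 12 7)(2 3 13 5 10)| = 20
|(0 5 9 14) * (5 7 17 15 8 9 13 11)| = 21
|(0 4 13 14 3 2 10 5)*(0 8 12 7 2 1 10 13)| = 10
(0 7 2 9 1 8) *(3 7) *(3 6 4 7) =[6, 8, 9, 3, 7, 5, 4, 2, 0, 1] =(0 6 4 7 2 9 1 8)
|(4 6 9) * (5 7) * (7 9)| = 5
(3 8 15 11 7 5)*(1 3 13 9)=(1 3 8 15 11 7 5 13 9)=[0, 3, 2, 8, 4, 13, 6, 5, 15, 1, 10, 7, 12, 9, 14, 11]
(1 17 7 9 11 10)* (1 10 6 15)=(1 17 7 9 11 6 15)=[0, 17, 2, 3, 4, 5, 15, 9, 8, 11, 10, 6, 12, 13, 14, 1, 16, 7]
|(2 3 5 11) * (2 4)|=5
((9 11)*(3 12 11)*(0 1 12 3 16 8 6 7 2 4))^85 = ((0 1 12 11 9 16 8 6 7 2 4))^85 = (0 7 16 12 4 6 9 1 2 8 11)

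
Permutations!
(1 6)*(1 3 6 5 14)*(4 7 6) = (1 5 14)(3 4 7 6) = [0, 5, 2, 4, 7, 14, 3, 6, 8, 9, 10, 11, 12, 13, 1]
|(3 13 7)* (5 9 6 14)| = |(3 13 7)(5 9 6 14)| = 12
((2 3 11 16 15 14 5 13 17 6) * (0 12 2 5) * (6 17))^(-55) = (17)(0 12 2 3 11 16 15 14)(5 6 13)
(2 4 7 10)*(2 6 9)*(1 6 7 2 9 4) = (1 6 4 2)(7 10) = [0, 6, 1, 3, 2, 5, 4, 10, 8, 9, 7]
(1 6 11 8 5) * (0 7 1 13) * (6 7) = (0 6 11 8 5 13)(1 7) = [6, 7, 2, 3, 4, 13, 11, 1, 5, 9, 10, 8, 12, 0]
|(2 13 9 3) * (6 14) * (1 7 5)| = |(1 7 5)(2 13 9 3)(6 14)| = 12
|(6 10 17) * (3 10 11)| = |(3 10 17 6 11)| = 5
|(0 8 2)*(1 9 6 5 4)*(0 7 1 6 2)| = 12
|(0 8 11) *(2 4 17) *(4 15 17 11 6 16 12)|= 21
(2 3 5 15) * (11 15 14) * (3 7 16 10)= (2 7 16 10 3 5 14 11 15)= [0, 1, 7, 5, 4, 14, 6, 16, 8, 9, 3, 15, 12, 13, 11, 2, 10]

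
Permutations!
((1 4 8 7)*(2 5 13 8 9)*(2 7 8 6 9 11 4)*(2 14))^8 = (14)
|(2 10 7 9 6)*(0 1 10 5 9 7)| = 12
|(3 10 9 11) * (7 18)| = 4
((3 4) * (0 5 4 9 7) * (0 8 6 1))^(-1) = (0 1 6 8 7 9 3 4 5)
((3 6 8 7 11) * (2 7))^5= (2 8 6 3 11 7)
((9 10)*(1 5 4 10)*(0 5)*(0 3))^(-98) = (10)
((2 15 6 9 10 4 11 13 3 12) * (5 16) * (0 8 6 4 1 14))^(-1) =(0 14 1 10 9 6 8)(2 12 3 13 11 4 15)(5 16)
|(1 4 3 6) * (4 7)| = 5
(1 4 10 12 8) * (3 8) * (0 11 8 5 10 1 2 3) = (0 11 8 2 3 5 10 12)(1 4) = [11, 4, 3, 5, 1, 10, 6, 7, 2, 9, 12, 8, 0]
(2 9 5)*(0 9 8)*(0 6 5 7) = [9, 1, 8, 3, 4, 2, 5, 0, 6, 7] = (0 9 7)(2 8 6 5)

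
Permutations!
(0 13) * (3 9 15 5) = (0 13)(3 9 15 5) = [13, 1, 2, 9, 4, 3, 6, 7, 8, 15, 10, 11, 12, 0, 14, 5]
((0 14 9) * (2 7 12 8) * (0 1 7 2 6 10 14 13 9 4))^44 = (14)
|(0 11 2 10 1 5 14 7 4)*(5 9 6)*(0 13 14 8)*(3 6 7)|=14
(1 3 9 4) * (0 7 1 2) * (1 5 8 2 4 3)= (0 7 5 8 2)(3 9)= [7, 1, 0, 9, 4, 8, 6, 5, 2, 3]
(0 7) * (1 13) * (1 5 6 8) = [7, 13, 2, 3, 4, 6, 8, 0, 1, 9, 10, 11, 12, 5] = (0 7)(1 13 5 6 8)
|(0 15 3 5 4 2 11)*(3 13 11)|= |(0 15 13 11)(2 3 5 4)|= 4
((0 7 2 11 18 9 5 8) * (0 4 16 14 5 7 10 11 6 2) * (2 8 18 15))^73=(0 15 8 14 9 10 2 4 5 7 11 6 16 18)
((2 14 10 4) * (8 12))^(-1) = (2 4 10 14)(8 12)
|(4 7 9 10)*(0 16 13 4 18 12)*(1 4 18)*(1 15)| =|(0 16 13 18 12)(1 4 7 9 10 15)| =30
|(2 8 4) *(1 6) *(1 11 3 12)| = 15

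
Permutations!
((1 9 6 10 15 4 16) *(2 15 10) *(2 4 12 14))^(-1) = ((1 9 6 4 16)(2 15 12 14))^(-1) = (1 16 4 6 9)(2 14 12 15)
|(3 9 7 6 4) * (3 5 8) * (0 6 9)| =6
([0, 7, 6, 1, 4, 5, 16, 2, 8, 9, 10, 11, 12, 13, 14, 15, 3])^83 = [0, 3, 7, 16, 4, 5, 2, 1, 8, 9, 10, 11, 12, 13, 14, 15, 6]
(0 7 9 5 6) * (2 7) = (0 2 7 9 5 6) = [2, 1, 7, 3, 4, 6, 0, 9, 8, 5]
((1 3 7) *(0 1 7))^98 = ((7)(0 1 3))^98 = (7)(0 3 1)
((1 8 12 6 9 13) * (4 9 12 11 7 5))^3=(1 7 9 8 5 13 11 4)(6 12)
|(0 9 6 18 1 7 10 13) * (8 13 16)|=|(0 9 6 18 1 7 10 16 8 13)|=10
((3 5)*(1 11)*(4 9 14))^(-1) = (1 11)(3 5)(4 14 9)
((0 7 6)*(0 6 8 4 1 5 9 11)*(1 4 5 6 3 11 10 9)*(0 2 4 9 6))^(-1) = (0 1 5 8 7)(2 11 3 6 10 9 4)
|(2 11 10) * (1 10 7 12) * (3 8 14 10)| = |(1 3 8 14 10 2 11 7 12)| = 9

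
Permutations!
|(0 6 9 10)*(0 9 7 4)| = |(0 6 7 4)(9 10)| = 4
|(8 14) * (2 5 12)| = 6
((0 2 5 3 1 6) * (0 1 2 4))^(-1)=(0 4)(1 6)(2 3 5)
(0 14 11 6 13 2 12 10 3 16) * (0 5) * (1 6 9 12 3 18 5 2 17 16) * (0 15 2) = [14, 6, 3, 1, 4, 15, 13, 7, 8, 12, 18, 9, 10, 17, 11, 2, 0, 16, 5] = (0 14 11 9 12 10 18 5 15 2 3 1 6 13 17 16)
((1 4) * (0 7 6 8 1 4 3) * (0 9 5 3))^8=(0 8 7 1 6)(3 5 9)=((0 7 6 8 1)(3 9 5))^8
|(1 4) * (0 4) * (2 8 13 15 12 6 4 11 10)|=11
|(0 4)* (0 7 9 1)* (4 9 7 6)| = |(0 9 1)(4 6)| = 6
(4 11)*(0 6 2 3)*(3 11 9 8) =(0 6 2 11 4 9 8 3) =[6, 1, 11, 0, 9, 5, 2, 7, 3, 8, 10, 4]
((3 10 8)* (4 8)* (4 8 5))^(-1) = ((3 10 8)(4 5))^(-1) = (3 8 10)(4 5)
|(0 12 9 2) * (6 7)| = |(0 12 9 2)(6 7)| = 4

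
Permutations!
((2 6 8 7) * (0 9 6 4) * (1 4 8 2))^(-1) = (0 4 1 7 8 2 6 9)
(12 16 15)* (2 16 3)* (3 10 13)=(2 16 15 12 10 13 3)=[0, 1, 16, 2, 4, 5, 6, 7, 8, 9, 13, 11, 10, 3, 14, 12, 15]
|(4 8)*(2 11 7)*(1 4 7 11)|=5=|(11)(1 4 8 7 2)|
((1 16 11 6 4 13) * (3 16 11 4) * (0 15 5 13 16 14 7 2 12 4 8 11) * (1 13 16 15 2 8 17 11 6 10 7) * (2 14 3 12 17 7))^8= (17)(0 1 14)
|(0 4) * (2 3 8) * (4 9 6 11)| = 15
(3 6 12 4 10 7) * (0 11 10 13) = (0 11 10 7 3 6 12 4 13) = [11, 1, 2, 6, 13, 5, 12, 3, 8, 9, 7, 10, 4, 0]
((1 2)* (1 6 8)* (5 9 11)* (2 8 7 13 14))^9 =((1 8)(2 6 7 13 14)(5 9 11))^9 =(1 8)(2 14 13 7 6)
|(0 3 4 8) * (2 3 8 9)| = 4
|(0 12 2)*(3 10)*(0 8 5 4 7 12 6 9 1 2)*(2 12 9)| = |(0 6 2 8 5 4 7 9 1 12)(3 10)| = 10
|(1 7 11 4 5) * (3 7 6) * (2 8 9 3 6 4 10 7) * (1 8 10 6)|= 11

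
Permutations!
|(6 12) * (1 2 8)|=|(1 2 8)(6 12)|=6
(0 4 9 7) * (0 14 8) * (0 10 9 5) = (0 4 5)(7 14 8 10 9) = [4, 1, 2, 3, 5, 0, 6, 14, 10, 7, 9, 11, 12, 13, 8]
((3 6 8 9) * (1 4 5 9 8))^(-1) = ((1 4 5 9 3 6))^(-1) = (1 6 3 9 5 4)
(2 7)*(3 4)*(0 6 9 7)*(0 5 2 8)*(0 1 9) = (0 6)(1 9 7 8)(2 5)(3 4) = [6, 9, 5, 4, 3, 2, 0, 8, 1, 7]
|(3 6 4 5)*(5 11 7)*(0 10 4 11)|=15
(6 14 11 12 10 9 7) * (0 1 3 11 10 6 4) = (0 1 3 11 12 6 14 10 9 7 4) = [1, 3, 2, 11, 0, 5, 14, 4, 8, 7, 9, 12, 6, 13, 10]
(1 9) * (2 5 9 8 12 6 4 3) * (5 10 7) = [0, 8, 10, 2, 3, 9, 4, 5, 12, 1, 7, 11, 6] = (1 8 12 6 4 3 2 10 7 5 9)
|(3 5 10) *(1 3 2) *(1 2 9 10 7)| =4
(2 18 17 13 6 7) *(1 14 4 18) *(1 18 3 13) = (1 14 4 3 13 6 7 2 18 17) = [0, 14, 18, 13, 3, 5, 7, 2, 8, 9, 10, 11, 12, 6, 4, 15, 16, 1, 17]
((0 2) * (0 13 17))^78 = ((0 2 13 17))^78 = (0 13)(2 17)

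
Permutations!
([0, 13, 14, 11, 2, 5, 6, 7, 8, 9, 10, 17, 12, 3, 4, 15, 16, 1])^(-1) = (1 17 11 3 13)(2 4 14)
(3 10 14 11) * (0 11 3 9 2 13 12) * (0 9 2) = (0 11 2 13 12 9)(3 10 14) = [11, 1, 13, 10, 4, 5, 6, 7, 8, 0, 14, 2, 9, 12, 3]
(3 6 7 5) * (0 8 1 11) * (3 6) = (0 8 1 11)(5 6 7) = [8, 11, 2, 3, 4, 6, 7, 5, 1, 9, 10, 0]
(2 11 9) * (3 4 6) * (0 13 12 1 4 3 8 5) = (0 13 12 1 4 6 8 5)(2 11 9) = [13, 4, 11, 3, 6, 0, 8, 7, 5, 2, 10, 9, 1, 12]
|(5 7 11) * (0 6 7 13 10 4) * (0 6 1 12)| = |(0 1 12)(4 6 7 11 5 13 10)| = 21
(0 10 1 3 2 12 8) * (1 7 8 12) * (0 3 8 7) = (12)(0 10)(1 8 3 2) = [10, 8, 1, 2, 4, 5, 6, 7, 3, 9, 0, 11, 12]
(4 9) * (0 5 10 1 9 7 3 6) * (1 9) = (0 5 10 9 4 7 3 6) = [5, 1, 2, 6, 7, 10, 0, 3, 8, 4, 9]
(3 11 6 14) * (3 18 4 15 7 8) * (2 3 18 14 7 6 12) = (2 3 11 12)(4 15 6 7 8 18) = [0, 1, 3, 11, 15, 5, 7, 8, 18, 9, 10, 12, 2, 13, 14, 6, 16, 17, 4]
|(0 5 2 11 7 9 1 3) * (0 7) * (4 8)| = |(0 5 2 11)(1 3 7 9)(4 8)| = 4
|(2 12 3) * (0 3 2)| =2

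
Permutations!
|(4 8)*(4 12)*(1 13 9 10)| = |(1 13 9 10)(4 8 12)| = 12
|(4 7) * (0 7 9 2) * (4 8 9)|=5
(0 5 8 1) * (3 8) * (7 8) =(0 5 3 7 8 1) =[5, 0, 2, 7, 4, 3, 6, 8, 1]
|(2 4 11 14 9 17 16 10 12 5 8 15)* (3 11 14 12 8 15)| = 13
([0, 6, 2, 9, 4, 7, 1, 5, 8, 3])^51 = (1 6)(3 9)(5 7)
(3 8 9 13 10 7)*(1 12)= [0, 12, 2, 8, 4, 5, 6, 3, 9, 13, 7, 11, 1, 10]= (1 12)(3 8 9 13 10 7)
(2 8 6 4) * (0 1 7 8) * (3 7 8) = (0 1 8 6 4 2)(3 7) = [1, 8, 0, 7, 2, 5, 4, 3, 6]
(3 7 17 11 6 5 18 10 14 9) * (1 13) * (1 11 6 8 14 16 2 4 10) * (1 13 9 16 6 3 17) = (1 9 17 3 7)(2 4 10 6 5 18 13 11 8 14 16) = [0, 9, 4, 7, 10, 18, 5, 1, 14, 17, 6, 8, 12, 11, 16, 15, 2, 3, 13]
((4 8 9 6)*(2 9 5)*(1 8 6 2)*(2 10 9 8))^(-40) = ((1 2 8 5)(4 6)(9 10))^(-40) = (10)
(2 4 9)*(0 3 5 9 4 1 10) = (0 3 5 9 2 1 10) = [3, 10, 1, 5, 4, 9, 6, 7, 8, 2, 0]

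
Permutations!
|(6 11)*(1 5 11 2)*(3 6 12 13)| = 8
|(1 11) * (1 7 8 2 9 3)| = 7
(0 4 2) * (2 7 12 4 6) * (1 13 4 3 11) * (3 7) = [6, 13, 0, 11, 3, 5, 2, 12, 8, 9, 10, 1, 7, 4] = (0 6 2)(1 13 4 3 11)(7 12)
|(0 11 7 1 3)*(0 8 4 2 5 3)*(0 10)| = 5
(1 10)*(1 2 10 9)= (1 9)(2 10)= [0, 9, 10, 3, 4, 5, 6, 7, 8, 1, 2]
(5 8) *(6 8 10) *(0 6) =(0 6 8 5 10) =[6, 1, 2, 3, 4, 10, 8, 7, 5, 9, 0]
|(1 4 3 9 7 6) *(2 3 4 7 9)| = 6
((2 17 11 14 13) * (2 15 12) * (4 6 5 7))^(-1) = ((2 17 11 14 13 15 12)(4 6 5 7))^(-1) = (2 12 15 13 14 11 17)(4 7 5 6)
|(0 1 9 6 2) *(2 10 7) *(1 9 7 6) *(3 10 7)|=8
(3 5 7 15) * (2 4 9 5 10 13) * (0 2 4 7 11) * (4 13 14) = (0 2 7 15 3 10 14 4 9 5 11) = [2, 1, 7, 10, 9, 11, 6, 15, 8, 5, 14, 0, 12, 13, 4, 3]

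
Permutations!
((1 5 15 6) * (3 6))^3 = ((1 5 15 3 6))^3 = (1 3 5 6 15)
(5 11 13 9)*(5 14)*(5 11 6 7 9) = [0, 1, 2, 3, 4, 6, 7, 9, 8, 14, 10, 13, 12, 5, 11] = (5 6 7 9 14 11 13)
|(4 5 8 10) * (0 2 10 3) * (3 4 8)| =|(0 2 10 8 4 5 3)| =7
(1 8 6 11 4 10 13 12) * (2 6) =(1 8 2 6 11 4 10 13 12) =[0, 8, 6, 3, 10, 5, 11, 7, 2, 9, 13, 4, 1, 12]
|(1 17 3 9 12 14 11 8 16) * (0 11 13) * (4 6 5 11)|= |(0 4 6 5 11 8 16 1 17 3 9 12 14 13)|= 14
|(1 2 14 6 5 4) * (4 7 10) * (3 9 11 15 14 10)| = |(1 2 10 4)(3 9 11 15 14 6 5 7)| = 8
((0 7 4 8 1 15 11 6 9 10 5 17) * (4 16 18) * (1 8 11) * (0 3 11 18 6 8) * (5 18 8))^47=((0 7 16 6 9 10 18 4 8)(1 15)(3 11 5 17))^47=(0 16 9 18 8 7 6 10 4)(1 15)(3 17 5 11)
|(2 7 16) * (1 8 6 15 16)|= |(1 8 6 15 16 2 7)|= 7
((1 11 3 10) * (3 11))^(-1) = (11)(1 10 3)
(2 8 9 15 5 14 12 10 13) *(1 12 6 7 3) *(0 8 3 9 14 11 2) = (0 8 14 6 7 9 15 5 11 2 3 1 12 10 13) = [8, 12, 3, 1, 4, 11, 7, 9, 14, 15, 13, 2, 10, 0, 6, 5]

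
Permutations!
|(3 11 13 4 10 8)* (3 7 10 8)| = 7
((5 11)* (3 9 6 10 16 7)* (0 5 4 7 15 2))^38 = (0 11 7 9 10 15)(2 5 4 3 6 16)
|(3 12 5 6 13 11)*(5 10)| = 7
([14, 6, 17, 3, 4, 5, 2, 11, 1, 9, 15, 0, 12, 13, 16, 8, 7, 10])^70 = (17)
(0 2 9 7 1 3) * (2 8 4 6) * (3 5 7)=(0 8 4 6 2 9 3)(1 5 7)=[8, 5, 9, 0, 6, 7, 2, 1, 4, 3]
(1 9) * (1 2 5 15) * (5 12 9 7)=[0, 7, 12, 3, 4, 15, 6, 5, 8, 2, 10, 11, 9, 13, 14, 1]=(1 7 5 15)(2 12 9)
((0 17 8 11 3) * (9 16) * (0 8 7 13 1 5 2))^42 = (17)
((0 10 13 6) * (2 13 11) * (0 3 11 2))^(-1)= ((0 10 2 13 6 3 11))^(-1)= (0 11 3 6 13 2 10)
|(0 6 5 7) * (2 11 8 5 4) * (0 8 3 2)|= |(0 6 4)(2 11 3)(5 7 8)|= 3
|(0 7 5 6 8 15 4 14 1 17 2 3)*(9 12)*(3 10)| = 26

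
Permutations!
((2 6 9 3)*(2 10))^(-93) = ((2 6 9 3 10))^(-93) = (2 9 10 6 3)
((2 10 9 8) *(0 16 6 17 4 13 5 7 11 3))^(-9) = (0 16 6 17 4 13 5 7 11 3)(2 8 9 10) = ((0 16 6 17 4 13 5 7 11 3)(2 10 9 8))^(-9)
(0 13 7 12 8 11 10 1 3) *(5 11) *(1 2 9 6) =(0 13 7 12 8 5 11 10 2 9 6 1 3) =[13, 3, 9, 0, 4, 11, 1, 12, 5, 6, 2, 10, 8, 7]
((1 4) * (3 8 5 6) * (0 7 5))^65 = ((0 7 5 6 3 8)(1 4))^65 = (0 8 3 6 5 7)(1 4)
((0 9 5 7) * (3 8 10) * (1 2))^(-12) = (10) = ((0 9 5 7)(1 2)(3 8 10))^(-12)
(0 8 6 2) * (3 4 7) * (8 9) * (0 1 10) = (0 9 8 6 2 1 10)(3 4 7) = [9, 10, 1, 4, 7, 5, 2, 3, 6, 8, 0]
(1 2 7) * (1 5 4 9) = (1 2 7 5 4 9) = [0, 2, 7, 3, 9, 4, 6, 5, 8, 1]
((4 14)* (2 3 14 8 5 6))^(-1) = (2 6 5 8 4 14 3)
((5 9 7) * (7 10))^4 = (10)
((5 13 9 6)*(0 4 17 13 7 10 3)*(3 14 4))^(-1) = (0 3)(4 14 10 7 5 6 9 13 17)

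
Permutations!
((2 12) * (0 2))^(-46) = ((0 2 12))^(-46) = (0 12 2)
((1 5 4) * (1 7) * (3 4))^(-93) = (1 3 7 5 4) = ((1 5 3 4 7))^(-93)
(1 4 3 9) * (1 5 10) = (1 4 3 9 5 10) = [0, 4, 2, 9, 3, 10, 6, 7, 8, 5, 1]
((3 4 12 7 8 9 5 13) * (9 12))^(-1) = (3 13 5 9 4)(7 12 8)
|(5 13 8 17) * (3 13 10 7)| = 7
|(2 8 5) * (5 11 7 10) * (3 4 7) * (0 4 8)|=|(0 4 7 10 5 2)(3 8 11)|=6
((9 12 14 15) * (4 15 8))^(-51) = ((4 15 9 12 14 8))^(-51) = (4 12)(8 9)(14 15)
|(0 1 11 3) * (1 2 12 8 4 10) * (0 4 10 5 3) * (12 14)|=|(0 2 14 12 8 10 1 11)(3 4 5)|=24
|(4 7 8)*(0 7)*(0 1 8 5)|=3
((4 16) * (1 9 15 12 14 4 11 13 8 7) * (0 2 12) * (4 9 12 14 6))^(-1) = ((0 2 14 9 15)(1 12 6 4 16 11 13 8 7))^(-1) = (0 15 9 14 2)(1 7 8 13 11 16 4 6 12)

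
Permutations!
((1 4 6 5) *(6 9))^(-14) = ((1 4 9 6 5))^(-14) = (1 4 9 6 5)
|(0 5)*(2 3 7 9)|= 4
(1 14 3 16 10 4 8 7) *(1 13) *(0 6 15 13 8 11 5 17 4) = (0 6 15 13 1 14 3 16 10)(4 11 5 17)(7 8) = [6, 14, 2, 16, 11, 17, 15, 8, 7, 9, 0, 5, 12, 1, 3, 13, 10, 4]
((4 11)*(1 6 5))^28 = ((1 6 5)(4 11))^28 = (11)(1 6 5)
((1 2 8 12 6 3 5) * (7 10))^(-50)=((1 2 8 12 6 3 5)(7 10))^(-50)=(1 5 3 6 12 8 2)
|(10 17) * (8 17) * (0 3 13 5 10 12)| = 8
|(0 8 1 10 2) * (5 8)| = |(0 5 8 1 10 2)| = 6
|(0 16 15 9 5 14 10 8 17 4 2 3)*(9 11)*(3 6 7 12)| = 16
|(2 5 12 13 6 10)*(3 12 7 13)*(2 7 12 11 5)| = |(3 11 5 12)(6 10 7 13)| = 4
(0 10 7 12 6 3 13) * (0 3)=(0 10 7 12 6)(3 13)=[10, 1, 2, 13, 4, 5, 0, 12, 8, 9, 7, 11, 6, 3]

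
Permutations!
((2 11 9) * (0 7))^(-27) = ((0 7)(2 11 9))^(-27) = (11)(0 7)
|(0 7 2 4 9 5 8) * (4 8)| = 12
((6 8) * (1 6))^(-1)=(1 8 6)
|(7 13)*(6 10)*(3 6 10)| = |(3 6)(7 13)| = 2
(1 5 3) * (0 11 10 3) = [11, 5, 2, 1, 4, 0, 6, 7, 8, 9, 3, 10] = (0 11 10 3 1 5)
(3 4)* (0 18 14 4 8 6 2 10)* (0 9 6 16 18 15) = [15, 1, 10, 8, 3, 5, 2, 7, 16, 6, 9, 11, 12, 13, 4, 0, 18, 17, 14] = (0 15)(2 10 9 6)(3 8 16 18 14 4)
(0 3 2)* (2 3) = [2, 1, 0, 3] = (3)(0 2)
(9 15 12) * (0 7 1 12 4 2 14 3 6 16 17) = (0 7 1 12 9 15 4 2 14 3 6 16 17) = [7, 12, 14, 6, 2, 5, 16, 1, 8, 15, 10, 11, 9, 13, 3, 4, 17, 0]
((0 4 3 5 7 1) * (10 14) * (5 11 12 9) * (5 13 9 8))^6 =(14)(0 5 11)(1 8 3)(4 7 12)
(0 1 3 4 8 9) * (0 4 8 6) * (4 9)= [1, 3, 2, 8, 6, 5, 0, 7, 4, 9]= (9)(0 1 3 8 4 6)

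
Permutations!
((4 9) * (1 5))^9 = (1 5)(4 9) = ((1 5)(4 9))^9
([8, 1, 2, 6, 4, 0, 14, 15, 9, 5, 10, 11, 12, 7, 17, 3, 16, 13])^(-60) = [0, 1, 2, 17, 4, 5, 13, 6, 8, 9, 10, 11, 12, 3, 7, 14, 16, 15]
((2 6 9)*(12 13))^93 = (12 13) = ((2 6 9)(12 13))^93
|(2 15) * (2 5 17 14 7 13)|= |(2 15 5 17 14 7 13)|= 7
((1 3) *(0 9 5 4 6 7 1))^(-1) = ((0 9 5 4 6 7 1 3))^(-1) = (0 3 1 7 6 4 5 9)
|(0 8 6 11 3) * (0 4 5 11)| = 12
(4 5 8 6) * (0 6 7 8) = (0 6 4 5)(7 8) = [6, 1, 2, 3, 5, 0, 4, 8, 7]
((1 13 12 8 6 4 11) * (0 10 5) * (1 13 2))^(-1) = (0 5 10)(1 2)(4 6 8 12 13 11)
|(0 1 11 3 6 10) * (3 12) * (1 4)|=|(0 4 1 11 12 3 6 10)|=8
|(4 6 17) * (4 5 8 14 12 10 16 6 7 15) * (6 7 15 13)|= 10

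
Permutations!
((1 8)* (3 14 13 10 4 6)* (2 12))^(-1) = ((1 8)(2 12)(3 14 13 10 4 6))^(-1) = (1 8)(2 12)(3 6 4 10 13 14)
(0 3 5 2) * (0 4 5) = (0 3)(2 4 5) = [3, 1, 4, 0, 5, 2]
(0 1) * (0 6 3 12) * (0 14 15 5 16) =[1, 6, 2, 12, 4, 16, 3, 7, 8, 9, 10, 11, 14, 13, 15, 5, 0] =(0 1 6 3 12 14 15 5 16)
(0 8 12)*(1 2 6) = (0 8 12)(1 2 6) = [8, 2, 6, 3, 4, 5, 1, 7, 12, 9, 10, 11, 0]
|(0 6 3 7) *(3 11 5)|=6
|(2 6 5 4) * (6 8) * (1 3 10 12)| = |(1 3 10 12)(2 8 6 5 4)| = 20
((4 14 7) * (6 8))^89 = (4 7 14)(6 8)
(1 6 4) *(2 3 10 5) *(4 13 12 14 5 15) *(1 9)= (1 6 13 12 14 5 2 3 10 15 4 9)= [0, 6, 3, 10, 9, 2, 13, 7, 8, 1, 15, 11, 14, 12, 5, 4]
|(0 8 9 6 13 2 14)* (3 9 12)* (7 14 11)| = |(0 8 12 3 9 6 13 2 11 7 14)| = 11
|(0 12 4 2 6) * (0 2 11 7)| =10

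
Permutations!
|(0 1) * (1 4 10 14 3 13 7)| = 8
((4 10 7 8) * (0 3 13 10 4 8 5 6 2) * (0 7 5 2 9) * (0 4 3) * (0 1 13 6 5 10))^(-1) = ((0 1 13)(2 7)(3 6 9 4))^(-1) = (0 13 1)(2 7)(3 4 9 6)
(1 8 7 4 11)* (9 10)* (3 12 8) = [0, 3, 2, 12, 11, 5, 6, 4, 7, 10, 9, 1, 8] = (1 3 12 8 7 4 11)(9 10)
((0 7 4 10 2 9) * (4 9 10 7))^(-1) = (0 9 7 4)(2 10)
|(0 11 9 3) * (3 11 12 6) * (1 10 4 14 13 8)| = 12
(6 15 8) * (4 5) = (4 5)(6 15 8) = [0, 1, 2, 3, 5, 4, 15, 7, 6, 9, 10, 11, 12, 13, 14, 8]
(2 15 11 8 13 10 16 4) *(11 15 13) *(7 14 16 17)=(2 13 10 17 7 14 16 4)(8 11)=[0, 1, 13, 3, 2, 5, 6, 14, 11, 9, 17, 8, 12, 10, 16, 15, 4, 7]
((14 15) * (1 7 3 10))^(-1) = (1 10 3 7)(14 15)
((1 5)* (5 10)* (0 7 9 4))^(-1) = (0 4 9 7)(1 5 10)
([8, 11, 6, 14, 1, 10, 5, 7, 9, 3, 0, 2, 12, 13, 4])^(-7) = [4, 10, 8, 2, 5, 3, 9, 7, 1, 11, 14, 0, 12, 13, 6]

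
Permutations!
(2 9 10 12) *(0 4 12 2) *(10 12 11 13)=(0 4 11 13 10 2 9 12)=[4, 1, 9, 3, 11, 5, 6, 7, 8, 12, 2, 13, 0, 10]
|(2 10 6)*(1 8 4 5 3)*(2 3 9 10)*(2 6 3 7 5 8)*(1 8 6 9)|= |(1 2 9 10 3 8 4 6 7 5)|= 10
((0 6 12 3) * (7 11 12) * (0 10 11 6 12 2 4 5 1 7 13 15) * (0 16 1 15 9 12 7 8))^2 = (0 6 9 3 11 4 15 1)(2 5 16 8 7 13 12 10)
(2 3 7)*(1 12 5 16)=(1 12 5 16)(2 3 7)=[0, 12, 3, 7, 4, 16, 6, 2, 8, 9, 10, 11, 5, 13, 14, 15, 1]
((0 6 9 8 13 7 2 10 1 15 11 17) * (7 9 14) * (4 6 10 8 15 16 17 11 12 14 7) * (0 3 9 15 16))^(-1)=(0 1 10)(2 7 6 4 14 12 15 13 8)(3 17 16 9)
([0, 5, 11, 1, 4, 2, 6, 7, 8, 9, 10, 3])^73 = [0, 11, 1, 2, 4, 3, 6, 7, 8, 9, 10, 5]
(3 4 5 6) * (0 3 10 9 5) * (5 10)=(0 3 4)(5 6)(9 10)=[3, 1, 2, 4, 0, 6, 5, 7, 8, 10, 9]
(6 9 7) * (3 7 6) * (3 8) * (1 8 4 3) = (1 8)(3 7 4)(6 9) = [0, 8, 2, 7, 3, 5, 9, 4, 1, 6]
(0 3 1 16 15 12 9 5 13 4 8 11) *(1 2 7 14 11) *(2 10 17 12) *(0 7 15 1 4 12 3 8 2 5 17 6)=(0 8 4 2 15 5 13 12 9 17 3 10 6)(1 16)(7 14 11)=[8, 16, 15, 10, 2, 13, 0, 14, 4, 17, 6, 7, 9, 12, 11, 5, 1, 3]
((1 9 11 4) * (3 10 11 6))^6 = (1 4 11 10 3 6 9)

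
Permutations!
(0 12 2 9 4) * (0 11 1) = [12, 0, 9, 3, 11, 5, 6, 7, 8, 4, 10, 1, 2] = (0 12 2 9 4 11 1)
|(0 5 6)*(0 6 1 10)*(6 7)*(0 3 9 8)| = 14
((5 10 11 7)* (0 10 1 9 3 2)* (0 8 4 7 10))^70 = ((1 9 3 2 8 4 7 5)(10 11))^70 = (11)(1 7 8 3)(2 9 5 4)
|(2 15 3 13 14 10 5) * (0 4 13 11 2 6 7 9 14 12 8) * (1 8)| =|(0 4 13 12 1 8)(2 15 3 11)(5 6 7 9 14 10)| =12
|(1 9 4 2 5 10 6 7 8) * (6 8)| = |(1 9 4 2 5 10 8)(6 7)| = 14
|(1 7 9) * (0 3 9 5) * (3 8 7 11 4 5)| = 9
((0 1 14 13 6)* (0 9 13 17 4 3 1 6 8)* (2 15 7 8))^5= ((0 6 9 13 2 15 7 8)(1 14 17 4 3))^5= (17)(0 15 9 8 2 6 7 13)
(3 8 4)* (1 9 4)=(1 9 4 3 8)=[0, 9, 2, 8, 3, 5, 6, 7, 1, 4]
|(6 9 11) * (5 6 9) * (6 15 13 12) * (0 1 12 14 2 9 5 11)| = 11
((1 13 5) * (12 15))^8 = ((1 13 5)(12 15))^8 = (15)(1 5 13)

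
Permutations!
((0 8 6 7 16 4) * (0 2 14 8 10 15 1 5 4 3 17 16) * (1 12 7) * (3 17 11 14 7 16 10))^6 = (0 1 3 5 11 4 14 2 8 7 6)(10 15 12 16 17)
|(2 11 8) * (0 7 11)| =5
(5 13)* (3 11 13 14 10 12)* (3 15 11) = (5 14 10 12 15 11 13) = [0, 1, 2, 3, 4, 14, 6, 7, 8, 9, 12, 13, 15, 5, 10, 11]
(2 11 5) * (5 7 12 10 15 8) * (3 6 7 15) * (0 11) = [11, 1, 0, 6, 4, 2, 7, 12, 5, 9, 3, 15, 10, 13, 14, 8] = (0 11 15 8 5 2)(3 6 7 12 10)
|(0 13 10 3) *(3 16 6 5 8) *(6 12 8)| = |(0 13 10 16 12 8 3)(5 6)| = 14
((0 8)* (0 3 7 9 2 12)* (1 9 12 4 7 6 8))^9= (0 9 4 12 1 2 7)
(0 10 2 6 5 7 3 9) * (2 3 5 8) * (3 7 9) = (0 10 7 5 9)(2 6 8) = [10, 1, 6, 3, 4, 9, 8, 5, 2, 0, 7]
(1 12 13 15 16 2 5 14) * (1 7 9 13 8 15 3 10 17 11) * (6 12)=[0, 6, 5, 10, 4, 14, 12, 9, 15, 13, 17, 1, 8, 3, 7, 16, 2, 11]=(1 6 12 8 15 16 2 5 14 7 9 13 3 10 17 11)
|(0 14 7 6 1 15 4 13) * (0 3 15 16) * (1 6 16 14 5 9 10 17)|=36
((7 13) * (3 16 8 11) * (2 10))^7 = (2 10)(3 11 8 16)(7 13)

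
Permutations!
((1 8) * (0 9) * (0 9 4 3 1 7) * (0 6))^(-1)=((9)(0 4 3 1 8 7 6))^(-1)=(9)(0 6 7 8 1 3 4)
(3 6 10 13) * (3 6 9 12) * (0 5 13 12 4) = (0 5 13 6 10 12 3 9 4) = [5, 1, 2, 9, 0, 13, 10, 7, 8, 4, 12, 11, 3, 6]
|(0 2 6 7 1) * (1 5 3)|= 7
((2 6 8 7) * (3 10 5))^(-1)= (2 7 8 6)(3 5 10)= ((2 6 8 7)(3 10 5))^(-1)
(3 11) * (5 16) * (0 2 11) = [2, 1, 11, 0, 4, 16, 6, 7, 8, 9, 10, 3, 12, 13, 14, 15, 5] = (0 2 11 3)(5 16)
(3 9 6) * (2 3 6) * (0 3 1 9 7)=[3, 9, 1, 7, 4, 5, 6, 0, 8, 2]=(0 3 7)(1 9 2)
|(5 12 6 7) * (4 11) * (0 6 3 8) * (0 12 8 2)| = 8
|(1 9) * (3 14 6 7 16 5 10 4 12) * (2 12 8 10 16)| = |(1 9)(2 12 3 14 6 7)(4 8 10)(5 16)| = 6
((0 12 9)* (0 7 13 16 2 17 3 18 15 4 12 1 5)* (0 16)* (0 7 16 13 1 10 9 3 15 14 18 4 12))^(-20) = (18)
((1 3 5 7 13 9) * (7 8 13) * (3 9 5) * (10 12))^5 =((1 9)(5 8 13)(10 12))^5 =(1 9)(5 13 8)(10 12)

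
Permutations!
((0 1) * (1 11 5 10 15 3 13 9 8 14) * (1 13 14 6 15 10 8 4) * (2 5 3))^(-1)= (0 1 4 9 13 14 3 11)(2 15 6 8 5)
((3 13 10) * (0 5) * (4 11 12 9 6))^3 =(13)(0 5)(4 9 11 6 12)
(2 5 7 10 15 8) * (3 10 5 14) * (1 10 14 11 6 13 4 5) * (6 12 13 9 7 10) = [0, 6, 11, 14, 5, 10, 9, 1, 2, 7, 15, 12, 13, 4, 3, 8] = (1 6 9 7)(2 11 12 13 4 5 10 15 8)(3 14)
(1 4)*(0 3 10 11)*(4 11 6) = (0 3 10 6 4 1 11) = [3, 11, 2, 10, 1, 5, 4, 7, 8, 9, 6, 0]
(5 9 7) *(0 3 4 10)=(0 3 4 10)(5 9 7)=[3, 1, 2, 4, 10, 9, 6, 5, 8, 7, 0]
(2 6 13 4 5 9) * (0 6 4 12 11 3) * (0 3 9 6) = [0, 1, 4, 3, 5, 6, 13, 7, 8, 2, 10, 9, 11, 12] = (2 4 5 6 13 12 11 9)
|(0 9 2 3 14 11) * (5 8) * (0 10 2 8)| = |(0 9 8 5)(2 3 14 11 10)| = 20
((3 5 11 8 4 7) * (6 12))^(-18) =(12)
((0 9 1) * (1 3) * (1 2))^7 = (0 3 1 9 2)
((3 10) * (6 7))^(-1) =(3 10)(6 7)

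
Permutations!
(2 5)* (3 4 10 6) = [0, 1, 5, 4, 10, 2, 3, 7, 8, 9, 6] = (2 5)(3 4 10 6)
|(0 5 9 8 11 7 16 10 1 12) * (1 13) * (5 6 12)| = 9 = |(0 6 12)(1 5 9 8 11 7 16 10 13)|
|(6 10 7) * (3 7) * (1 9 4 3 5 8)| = 9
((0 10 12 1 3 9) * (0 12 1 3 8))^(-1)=(0 8 1 10)(3 12 9)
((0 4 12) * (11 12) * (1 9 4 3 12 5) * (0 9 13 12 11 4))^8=(13)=((0 3 11 5 1 13 12 9))^8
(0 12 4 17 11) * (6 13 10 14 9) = (0 12 4 17 11)(6 13 10 14 9) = [12, 1, 2, 3, 17, 5, 13, 7, 8, 6, 14, 0, 4, 10, 9, 15, 16, 11]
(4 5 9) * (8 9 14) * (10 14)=[0, 1, 2, 3, 5, 10, 6, 7, 9, 4, 14, 11, 12, 13, 8]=(4 5 10 14 8 9)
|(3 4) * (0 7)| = 2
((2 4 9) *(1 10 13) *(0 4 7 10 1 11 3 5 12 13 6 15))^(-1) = ((0 4 9 2 7 10 6 15)(3 5 12 13 11))^(-1) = (0 15 6 10 7 2 9 4)(3 11 13 12 5)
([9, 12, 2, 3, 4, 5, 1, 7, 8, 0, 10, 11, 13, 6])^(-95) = [9, 12, 2, 3, 4, 5, 1, 7, 8, 0, 10, 11, 13, 6]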